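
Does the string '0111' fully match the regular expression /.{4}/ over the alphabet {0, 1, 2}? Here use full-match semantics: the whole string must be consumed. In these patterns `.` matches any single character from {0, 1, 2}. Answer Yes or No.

Yes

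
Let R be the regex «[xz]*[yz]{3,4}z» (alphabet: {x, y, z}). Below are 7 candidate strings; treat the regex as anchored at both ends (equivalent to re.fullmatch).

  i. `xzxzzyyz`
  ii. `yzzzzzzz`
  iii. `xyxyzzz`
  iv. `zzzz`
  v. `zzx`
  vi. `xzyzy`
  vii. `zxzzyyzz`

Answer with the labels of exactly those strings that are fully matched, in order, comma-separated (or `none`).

i → match
ii → no match
iii → no match
iv → match
v → no match — must end with `z`
vi → no match — must end with `z`
vii → match

i, iv, vii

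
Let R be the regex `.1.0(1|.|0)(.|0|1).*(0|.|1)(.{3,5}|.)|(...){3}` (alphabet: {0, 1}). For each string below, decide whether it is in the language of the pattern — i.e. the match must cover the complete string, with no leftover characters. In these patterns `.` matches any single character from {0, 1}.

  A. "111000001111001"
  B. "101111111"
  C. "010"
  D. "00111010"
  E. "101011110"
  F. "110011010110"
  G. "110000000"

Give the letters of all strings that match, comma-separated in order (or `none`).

A → match
B → match
C → no match
D → no match
E → match
F → match
G → match

A, B, E, F, G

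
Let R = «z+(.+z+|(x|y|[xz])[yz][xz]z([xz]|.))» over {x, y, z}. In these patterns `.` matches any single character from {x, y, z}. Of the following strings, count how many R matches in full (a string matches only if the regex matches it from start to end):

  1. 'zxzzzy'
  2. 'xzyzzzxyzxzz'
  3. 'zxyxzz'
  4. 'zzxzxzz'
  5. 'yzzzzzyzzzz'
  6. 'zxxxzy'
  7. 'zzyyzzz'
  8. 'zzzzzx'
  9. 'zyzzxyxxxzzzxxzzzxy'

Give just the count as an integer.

1 → match
2 → no match — must start with 'z'
3 → match
4 → match
5 → no match — must start with 'z'
6 → no match
7 → match
8 → match
9 → no match
Total matched: 5

5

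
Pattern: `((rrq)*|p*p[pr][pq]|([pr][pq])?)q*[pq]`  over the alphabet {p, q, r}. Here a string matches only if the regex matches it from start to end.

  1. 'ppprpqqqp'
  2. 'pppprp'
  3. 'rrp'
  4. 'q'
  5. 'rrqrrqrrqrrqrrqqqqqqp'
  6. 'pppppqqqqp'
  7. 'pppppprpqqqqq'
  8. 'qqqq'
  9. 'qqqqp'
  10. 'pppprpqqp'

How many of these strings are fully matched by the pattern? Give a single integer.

1 → match
2 → no match
3 → no match
4 → match
5 → match
6 → match
7 → match
8 → match
9 → match
10 → match
Total matched: 8

8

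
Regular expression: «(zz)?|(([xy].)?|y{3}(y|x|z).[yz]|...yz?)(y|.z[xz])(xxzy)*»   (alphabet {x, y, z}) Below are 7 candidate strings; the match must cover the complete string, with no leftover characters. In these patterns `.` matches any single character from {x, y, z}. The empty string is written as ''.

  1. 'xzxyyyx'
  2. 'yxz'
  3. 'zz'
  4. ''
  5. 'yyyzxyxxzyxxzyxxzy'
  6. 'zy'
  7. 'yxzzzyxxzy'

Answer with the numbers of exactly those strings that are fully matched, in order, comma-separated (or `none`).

1 → no match
2 → no match
3 → match
4 → match
5 → no match
6 → no match
7 → no match

3, 4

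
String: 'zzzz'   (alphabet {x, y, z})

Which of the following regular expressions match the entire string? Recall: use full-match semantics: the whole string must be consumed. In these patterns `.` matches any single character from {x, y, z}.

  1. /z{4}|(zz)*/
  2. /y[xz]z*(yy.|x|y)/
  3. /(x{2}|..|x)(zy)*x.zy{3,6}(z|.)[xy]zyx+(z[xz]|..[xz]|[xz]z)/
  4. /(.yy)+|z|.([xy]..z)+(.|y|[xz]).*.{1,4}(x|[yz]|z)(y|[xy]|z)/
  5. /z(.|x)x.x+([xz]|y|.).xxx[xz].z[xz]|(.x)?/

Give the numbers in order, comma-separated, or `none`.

1

1 → match
2 → no match — must start with 'y'
3 → no match
4 → no match
5 → no match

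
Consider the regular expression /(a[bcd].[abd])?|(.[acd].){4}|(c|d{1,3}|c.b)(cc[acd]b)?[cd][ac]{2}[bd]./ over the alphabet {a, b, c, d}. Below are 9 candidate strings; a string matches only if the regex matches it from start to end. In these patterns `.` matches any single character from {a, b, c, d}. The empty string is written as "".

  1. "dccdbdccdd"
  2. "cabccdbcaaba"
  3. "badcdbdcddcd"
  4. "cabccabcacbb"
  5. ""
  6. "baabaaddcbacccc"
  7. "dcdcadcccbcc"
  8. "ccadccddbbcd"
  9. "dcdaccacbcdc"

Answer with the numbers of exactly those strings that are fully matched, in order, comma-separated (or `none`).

1, 2, 3, 4, 5, 7, 8, 9

1 → match
2 → match
3 → match
4 → match
5 → match
6 → no match
7 → match
8 → match
9 → match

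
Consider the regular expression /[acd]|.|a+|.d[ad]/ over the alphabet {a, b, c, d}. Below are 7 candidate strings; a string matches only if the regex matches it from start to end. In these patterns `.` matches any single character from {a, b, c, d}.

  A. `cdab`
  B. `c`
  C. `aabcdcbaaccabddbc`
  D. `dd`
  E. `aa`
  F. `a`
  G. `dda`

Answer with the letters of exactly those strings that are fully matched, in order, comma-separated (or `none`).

A → no match
B → match
C → no match
D → no match
E → match
F → match
G → match

B, E, F, G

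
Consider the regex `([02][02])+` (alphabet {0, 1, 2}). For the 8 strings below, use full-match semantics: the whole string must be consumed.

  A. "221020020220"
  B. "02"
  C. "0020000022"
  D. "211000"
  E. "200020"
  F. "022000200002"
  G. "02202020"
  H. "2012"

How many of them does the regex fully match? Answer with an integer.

A → no match
B → match
C → match
D → no match
E → match
F → match
G → match
H → no match
Total matched: 5

5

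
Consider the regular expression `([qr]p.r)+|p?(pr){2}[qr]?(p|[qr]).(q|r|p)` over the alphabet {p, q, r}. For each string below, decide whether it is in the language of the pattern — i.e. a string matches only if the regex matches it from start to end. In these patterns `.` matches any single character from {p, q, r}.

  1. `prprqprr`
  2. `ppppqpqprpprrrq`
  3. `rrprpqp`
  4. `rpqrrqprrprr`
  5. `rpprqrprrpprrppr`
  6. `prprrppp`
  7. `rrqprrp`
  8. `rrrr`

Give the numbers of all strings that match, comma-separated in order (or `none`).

1 → match
2 → no match
3 → no match
4 → no match
5 → no match
6 → match
7 → no match
8 → no match

1, 6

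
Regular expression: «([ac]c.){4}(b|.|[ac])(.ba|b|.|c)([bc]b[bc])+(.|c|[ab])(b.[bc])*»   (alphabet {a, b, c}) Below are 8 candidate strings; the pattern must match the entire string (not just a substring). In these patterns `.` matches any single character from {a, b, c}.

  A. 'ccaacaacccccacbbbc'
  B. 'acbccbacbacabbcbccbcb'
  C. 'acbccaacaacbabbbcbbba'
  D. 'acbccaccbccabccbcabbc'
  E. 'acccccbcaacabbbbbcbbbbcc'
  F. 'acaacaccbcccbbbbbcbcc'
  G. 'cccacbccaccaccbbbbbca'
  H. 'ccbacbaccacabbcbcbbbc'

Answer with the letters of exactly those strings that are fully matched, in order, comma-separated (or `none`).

A → match
B → match
C → match
D → match
E → no match
F → match
G → match
H → match

A, B, C, D, F, G, H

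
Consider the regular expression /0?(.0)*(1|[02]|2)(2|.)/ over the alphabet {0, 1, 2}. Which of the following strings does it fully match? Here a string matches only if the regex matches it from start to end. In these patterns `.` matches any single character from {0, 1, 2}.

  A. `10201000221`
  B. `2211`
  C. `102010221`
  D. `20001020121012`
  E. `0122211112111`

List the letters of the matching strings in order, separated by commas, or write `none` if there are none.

none

A. `10201000221` → no match
B. `2211` → no match
C. `102010221` → no match
D → no match
E → no match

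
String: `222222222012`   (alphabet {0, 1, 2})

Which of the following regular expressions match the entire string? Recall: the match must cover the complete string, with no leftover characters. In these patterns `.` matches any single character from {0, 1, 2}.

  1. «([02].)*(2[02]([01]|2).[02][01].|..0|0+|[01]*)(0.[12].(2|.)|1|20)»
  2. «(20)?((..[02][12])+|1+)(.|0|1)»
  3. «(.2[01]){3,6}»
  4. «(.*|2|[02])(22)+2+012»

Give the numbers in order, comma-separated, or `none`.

1 → no match
2 → no match
3 → no match
4 → match

4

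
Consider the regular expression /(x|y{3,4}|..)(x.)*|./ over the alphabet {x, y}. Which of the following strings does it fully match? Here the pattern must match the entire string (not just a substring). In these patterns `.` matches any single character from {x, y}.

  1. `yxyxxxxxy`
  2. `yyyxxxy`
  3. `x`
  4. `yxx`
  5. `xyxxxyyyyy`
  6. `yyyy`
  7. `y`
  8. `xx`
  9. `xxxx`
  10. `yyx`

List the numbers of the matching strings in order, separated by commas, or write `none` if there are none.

1 → no match
2 → match
3 → match
4 → no match
5 → no match
6 → match
7 → match
8 → match
9 → match
10 → no match

2, 3, 6, 7, 8, 9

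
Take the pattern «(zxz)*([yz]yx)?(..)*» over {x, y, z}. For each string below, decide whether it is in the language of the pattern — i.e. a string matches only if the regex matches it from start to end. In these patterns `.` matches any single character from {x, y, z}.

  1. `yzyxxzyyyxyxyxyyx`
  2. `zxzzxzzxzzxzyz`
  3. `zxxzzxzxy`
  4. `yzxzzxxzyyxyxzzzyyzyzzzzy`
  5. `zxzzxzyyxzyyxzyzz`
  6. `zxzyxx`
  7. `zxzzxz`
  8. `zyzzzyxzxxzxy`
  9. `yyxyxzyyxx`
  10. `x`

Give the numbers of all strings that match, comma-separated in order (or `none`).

1 → no match
2 → match
3 → no match
4 → no match
5 → match
6 → match
7 → match
8 → no match
9 → match
10 → no match

2, 5, 6, 7, 9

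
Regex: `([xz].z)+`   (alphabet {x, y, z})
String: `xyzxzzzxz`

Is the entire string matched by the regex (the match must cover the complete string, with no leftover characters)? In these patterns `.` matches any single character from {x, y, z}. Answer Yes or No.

Yes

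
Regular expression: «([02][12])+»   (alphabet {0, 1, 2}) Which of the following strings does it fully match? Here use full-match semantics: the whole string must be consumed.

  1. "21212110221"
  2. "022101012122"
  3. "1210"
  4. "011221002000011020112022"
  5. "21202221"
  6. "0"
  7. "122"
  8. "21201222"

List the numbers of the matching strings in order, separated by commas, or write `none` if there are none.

2

1 → no match
2 → match
3 → no match
4 → no match
5 → no match
6 → no match
7 → no match
8 → no match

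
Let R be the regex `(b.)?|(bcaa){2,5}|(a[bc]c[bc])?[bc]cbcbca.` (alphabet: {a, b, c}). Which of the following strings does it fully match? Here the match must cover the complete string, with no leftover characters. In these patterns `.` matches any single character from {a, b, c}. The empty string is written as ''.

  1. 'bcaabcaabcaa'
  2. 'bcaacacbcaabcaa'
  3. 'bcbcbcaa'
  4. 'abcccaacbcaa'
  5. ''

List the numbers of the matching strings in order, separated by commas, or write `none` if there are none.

1 → match
2 → no match
3 → match
4 → no match
5 → match

1, 3, 5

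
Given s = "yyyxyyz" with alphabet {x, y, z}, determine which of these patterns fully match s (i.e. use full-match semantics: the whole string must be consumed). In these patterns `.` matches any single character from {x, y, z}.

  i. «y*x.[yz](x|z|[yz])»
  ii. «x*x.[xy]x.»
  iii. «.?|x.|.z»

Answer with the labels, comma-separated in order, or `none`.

i

i → match
ii → no match
iii → no match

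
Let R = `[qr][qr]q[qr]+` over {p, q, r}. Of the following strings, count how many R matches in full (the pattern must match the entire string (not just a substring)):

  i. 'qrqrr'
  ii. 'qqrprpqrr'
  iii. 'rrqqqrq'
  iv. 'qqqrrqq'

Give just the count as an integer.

3

i. 'qrqrr' → match
ii. 'qqrprpqrr' → no match
iii. 'rrqqqrq' → match
iv. 'qqqrrqq' → match
Total matched: 3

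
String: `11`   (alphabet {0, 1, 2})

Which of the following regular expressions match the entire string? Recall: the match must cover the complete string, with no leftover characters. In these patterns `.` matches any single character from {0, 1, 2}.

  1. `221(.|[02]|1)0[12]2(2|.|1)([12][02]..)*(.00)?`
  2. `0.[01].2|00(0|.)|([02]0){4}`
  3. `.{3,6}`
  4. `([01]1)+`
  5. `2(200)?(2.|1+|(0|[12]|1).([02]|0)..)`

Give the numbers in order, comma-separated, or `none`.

4

1 → no match — must start with `221`
2 → no match
3 → no match
4 → match
5 → no match — must start with `2`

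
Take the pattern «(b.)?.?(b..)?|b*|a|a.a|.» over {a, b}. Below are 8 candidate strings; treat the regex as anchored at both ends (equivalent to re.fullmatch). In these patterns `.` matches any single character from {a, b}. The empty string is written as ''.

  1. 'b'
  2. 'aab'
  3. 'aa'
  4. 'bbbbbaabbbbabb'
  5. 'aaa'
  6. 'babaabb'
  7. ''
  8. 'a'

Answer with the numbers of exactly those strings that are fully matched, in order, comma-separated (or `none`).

1 → match
2 → no match
3 → no match
4 → no match
5 → match
6 → no match
7 → match
8 → match

1, 5, 7, 8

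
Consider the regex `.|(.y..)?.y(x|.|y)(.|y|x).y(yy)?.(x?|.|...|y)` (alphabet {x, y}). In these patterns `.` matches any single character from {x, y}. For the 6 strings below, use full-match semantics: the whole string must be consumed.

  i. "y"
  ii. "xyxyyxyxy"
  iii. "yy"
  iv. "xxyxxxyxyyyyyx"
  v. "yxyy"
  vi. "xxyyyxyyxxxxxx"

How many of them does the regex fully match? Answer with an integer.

1

i. "y" → match
ii. "xyxyyxyxy" → no match
iii. "yy" → no match
iv → no match
v. "yxyy" → no match
vi → no match
Total matched: 1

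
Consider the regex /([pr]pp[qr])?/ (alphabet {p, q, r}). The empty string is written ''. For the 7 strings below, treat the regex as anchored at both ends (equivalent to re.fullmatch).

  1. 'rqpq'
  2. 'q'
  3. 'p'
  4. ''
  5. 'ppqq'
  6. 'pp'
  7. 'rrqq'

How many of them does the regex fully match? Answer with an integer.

1 → no match
2 → no match
3 → no match
4 → match
5 → no match
6 → no match
7 → no match
Total matched: 1

1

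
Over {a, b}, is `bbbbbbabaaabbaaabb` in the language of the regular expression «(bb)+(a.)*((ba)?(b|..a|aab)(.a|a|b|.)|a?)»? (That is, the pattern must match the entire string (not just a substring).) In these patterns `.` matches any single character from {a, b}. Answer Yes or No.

Yes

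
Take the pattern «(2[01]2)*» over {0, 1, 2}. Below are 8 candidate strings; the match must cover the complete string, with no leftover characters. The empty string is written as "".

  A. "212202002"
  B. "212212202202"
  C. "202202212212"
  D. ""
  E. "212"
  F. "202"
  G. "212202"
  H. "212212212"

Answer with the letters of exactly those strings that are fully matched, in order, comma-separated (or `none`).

B, C, D, E, F, G, H

A → no match
B → match
C → match
D → match
E → match
F → match
G → match
H → match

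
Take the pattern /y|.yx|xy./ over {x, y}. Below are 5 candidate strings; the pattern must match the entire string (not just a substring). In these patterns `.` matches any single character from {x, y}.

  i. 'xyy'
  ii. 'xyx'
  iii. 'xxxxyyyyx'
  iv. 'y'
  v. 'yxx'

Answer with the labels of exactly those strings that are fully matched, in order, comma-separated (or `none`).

i → match
ii → match
iii → no match
iv → match
v → no match

i, ii, iv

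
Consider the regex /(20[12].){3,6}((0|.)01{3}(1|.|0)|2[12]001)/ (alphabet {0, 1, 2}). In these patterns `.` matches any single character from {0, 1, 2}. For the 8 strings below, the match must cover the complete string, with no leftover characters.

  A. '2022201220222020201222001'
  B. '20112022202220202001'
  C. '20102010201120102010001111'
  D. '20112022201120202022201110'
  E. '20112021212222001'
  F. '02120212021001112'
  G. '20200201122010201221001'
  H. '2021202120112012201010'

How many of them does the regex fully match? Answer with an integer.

A → match
B → no match
C → match
D → match
E → no match
F → no match — must start with '20'
G → no match
H → no match
Total matched: 3

3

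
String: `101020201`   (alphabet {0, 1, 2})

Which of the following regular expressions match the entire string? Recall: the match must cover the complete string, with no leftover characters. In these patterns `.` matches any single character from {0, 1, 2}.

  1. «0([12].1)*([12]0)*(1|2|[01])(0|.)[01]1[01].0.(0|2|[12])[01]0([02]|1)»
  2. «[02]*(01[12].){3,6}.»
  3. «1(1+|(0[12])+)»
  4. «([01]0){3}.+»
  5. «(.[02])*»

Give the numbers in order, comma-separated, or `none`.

3

1 → no match — must start with `0`
2 → no match
3 → match
4 → no match
5 → no match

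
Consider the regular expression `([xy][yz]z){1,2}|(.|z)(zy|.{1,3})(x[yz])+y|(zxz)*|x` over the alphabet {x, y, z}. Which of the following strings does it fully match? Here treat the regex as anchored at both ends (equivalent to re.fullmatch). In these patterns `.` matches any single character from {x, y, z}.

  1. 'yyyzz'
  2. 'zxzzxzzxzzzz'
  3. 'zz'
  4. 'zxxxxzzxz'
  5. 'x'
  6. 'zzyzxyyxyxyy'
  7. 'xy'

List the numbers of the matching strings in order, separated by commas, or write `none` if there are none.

1 → no match
2 → no match
3 → no match
4 → no match
5 → match
6 → no match
7 → no match

5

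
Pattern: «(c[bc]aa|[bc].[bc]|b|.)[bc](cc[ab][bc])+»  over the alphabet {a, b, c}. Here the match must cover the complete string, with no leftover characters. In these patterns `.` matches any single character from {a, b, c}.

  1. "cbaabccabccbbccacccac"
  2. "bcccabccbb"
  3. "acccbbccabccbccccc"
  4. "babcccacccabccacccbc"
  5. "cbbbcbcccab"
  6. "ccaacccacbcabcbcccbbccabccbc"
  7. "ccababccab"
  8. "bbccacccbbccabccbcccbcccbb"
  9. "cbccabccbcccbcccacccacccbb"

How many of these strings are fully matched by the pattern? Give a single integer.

5

1 → match
2 → match
3 → no match
4 → match
5 → no match
6 → no match
7 → no match
8 → match
9 → match
Total matched: 5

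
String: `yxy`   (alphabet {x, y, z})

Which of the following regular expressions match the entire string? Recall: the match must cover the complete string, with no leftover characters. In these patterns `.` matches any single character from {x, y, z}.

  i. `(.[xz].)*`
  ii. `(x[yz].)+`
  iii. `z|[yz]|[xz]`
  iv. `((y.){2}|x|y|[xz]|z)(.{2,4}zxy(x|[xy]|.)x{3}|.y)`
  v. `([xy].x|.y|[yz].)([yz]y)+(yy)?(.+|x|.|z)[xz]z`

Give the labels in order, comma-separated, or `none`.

i, iv

i → match
ii → no match — must start with `x`
iii → no match
iv → match
v → no match — must end with `z`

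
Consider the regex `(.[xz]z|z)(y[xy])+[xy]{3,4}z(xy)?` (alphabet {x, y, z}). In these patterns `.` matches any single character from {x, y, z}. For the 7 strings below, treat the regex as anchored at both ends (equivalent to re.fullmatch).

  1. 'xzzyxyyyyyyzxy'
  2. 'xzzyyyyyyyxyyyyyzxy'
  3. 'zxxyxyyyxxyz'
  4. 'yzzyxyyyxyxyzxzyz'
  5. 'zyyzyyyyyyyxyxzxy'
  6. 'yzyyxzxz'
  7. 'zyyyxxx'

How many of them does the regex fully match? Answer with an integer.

1 → match
2 → match
3 → no match
4 → no match
5 → no match
6 → no match
7 → no match
Total matched: 2

2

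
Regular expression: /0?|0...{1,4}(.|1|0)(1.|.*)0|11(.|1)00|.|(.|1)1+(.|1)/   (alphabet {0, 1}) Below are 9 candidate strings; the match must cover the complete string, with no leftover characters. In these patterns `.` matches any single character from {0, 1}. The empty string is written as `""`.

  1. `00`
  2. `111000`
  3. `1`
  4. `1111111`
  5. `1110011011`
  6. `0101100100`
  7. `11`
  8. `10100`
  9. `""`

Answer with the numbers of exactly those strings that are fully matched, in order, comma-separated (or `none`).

3, 4, 6, 9

1 → no match
2 → no match
3 → match
4 → match
5 → no match
6 → match
7 → no match
8 → no match
9 → match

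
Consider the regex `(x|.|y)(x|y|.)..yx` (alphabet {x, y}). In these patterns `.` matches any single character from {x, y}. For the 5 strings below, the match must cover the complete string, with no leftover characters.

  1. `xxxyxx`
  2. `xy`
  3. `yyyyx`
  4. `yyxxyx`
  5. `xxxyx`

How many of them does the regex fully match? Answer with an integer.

1

1 → no match — must end with `yx`
2 → no match — must end with `yx`
3 → no match
4 → match
5 → no match
Total matched: 1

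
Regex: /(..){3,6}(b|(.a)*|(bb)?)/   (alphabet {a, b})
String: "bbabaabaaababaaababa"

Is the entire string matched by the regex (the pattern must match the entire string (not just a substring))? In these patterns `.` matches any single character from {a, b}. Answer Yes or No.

Yes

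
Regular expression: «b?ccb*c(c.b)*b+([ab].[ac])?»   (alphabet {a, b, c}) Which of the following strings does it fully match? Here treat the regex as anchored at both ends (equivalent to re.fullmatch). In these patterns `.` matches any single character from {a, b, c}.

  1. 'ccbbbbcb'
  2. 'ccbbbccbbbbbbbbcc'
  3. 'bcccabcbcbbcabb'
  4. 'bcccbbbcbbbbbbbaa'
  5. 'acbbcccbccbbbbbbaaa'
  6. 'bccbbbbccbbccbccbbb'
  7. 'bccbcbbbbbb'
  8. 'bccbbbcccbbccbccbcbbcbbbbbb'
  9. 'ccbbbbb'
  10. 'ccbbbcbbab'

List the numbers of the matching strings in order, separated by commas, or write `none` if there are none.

1, 2, 6, 7

1 → match
2 → match
3 → no match
4 → no match
5 → no match
6 → match
7 → match
8 → no match
9 → no match
10 → no match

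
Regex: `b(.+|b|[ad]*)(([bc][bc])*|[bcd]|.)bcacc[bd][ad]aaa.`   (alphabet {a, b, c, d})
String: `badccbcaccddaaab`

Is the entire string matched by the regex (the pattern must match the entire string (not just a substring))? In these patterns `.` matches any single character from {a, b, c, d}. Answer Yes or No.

Yes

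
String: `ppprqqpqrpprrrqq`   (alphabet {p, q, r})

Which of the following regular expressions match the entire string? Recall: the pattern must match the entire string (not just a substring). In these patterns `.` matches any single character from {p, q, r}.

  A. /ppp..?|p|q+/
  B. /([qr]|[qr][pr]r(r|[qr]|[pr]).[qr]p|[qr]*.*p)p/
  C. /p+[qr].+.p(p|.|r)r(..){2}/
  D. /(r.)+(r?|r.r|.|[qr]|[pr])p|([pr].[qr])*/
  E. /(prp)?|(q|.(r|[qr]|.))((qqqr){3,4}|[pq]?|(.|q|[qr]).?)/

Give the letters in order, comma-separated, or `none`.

A → no match
B → no match — must end with `p`
C → match
D → no match
E → no match

C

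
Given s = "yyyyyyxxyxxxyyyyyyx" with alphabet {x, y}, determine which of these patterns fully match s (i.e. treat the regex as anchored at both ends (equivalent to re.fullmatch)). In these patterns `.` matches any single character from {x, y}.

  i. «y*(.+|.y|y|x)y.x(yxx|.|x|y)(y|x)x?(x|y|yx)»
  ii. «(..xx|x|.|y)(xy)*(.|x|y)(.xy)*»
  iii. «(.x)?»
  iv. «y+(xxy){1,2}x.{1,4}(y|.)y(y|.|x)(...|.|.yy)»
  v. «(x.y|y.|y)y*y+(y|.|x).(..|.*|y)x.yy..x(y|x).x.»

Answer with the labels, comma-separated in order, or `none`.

iv

i → no match
ii → no match
iii → no match
iv → match
v → no match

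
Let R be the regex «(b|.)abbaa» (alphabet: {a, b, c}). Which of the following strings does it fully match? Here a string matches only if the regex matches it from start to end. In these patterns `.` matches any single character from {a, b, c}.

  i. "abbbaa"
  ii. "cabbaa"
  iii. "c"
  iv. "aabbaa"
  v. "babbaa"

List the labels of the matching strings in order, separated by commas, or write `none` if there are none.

ii, iv, v

i → no match — must end with "abbaa"
ii → match
iii → no match — must end with "abbaa"
iv → match
v → match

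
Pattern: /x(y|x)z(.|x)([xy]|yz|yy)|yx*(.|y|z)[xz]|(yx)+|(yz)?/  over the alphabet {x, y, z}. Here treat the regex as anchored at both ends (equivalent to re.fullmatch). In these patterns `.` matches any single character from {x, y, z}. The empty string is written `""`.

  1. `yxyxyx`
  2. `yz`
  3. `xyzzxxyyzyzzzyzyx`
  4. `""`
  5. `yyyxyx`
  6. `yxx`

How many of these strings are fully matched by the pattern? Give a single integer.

4

1 → match
2 → match
3 → no match
4 → match
5 → no match
6 → match
Total matched: 4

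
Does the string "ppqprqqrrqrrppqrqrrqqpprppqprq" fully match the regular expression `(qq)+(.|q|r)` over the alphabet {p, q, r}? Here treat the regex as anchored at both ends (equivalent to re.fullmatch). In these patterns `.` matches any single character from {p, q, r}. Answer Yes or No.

Every match must start with "qq", but "ppqprqqrrqrrppqrqrrqqpprppqprq" does not.

No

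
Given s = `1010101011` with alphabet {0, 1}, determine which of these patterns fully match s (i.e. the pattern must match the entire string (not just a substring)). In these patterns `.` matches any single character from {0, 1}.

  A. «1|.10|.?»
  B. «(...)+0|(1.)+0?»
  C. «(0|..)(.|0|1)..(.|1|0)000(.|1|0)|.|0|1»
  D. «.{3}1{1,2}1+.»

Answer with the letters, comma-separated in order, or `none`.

A → no match
B → match
C → no match
D → no match

B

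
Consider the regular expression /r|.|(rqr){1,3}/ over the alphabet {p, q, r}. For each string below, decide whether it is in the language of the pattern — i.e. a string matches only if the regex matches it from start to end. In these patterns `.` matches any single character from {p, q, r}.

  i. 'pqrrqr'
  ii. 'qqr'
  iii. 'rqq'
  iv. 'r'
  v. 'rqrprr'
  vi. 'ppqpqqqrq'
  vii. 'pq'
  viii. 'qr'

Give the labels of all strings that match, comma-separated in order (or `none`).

iv

i → no match
ii → no match
iii → no match
iv → match
v → no match
vi → no match
vii → no match
viii → no match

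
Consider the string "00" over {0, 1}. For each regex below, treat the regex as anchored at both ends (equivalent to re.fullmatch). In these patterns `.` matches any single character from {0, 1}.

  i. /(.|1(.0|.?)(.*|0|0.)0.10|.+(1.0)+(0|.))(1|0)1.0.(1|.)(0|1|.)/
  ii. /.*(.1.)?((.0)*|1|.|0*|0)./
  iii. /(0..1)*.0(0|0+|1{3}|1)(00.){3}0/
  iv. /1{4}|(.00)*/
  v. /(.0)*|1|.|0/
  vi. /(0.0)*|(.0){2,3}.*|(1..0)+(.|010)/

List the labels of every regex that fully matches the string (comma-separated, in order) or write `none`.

i → no match
ii → match
iii → no match
iv → no match
v → match
vi → no match

ii, v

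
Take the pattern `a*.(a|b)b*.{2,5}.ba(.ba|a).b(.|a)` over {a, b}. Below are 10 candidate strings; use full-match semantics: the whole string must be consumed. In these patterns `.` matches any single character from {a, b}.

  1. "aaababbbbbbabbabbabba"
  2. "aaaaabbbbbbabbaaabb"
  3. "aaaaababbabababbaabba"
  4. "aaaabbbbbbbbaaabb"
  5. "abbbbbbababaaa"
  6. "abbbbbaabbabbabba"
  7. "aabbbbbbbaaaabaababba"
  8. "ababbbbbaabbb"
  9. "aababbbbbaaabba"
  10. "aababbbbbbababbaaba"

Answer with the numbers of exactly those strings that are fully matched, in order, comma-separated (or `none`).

1, 2, 3, 4, 6, 7, 8, 10

1 → match
2 → match
3 → match
4 → match
5 → no match
6 → match
7 → match
8 → match
9 → no match
10 → match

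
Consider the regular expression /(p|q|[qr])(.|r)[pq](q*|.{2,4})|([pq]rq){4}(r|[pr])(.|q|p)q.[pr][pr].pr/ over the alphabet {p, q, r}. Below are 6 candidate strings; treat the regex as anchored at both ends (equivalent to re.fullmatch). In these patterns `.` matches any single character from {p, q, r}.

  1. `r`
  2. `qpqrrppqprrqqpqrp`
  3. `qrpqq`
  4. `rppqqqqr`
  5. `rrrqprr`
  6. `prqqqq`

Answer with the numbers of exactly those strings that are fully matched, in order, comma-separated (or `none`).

1 → no match
2 → no match
3 → match
4 → no match
5 → no match
6 → match

3, 6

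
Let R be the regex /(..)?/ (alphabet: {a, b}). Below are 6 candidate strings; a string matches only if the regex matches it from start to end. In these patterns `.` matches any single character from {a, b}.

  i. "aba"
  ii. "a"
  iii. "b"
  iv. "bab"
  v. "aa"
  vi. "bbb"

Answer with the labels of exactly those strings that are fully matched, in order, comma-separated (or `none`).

i → no match
ii → no match
iii → no match
iv → no match
v → match
vi → no match

v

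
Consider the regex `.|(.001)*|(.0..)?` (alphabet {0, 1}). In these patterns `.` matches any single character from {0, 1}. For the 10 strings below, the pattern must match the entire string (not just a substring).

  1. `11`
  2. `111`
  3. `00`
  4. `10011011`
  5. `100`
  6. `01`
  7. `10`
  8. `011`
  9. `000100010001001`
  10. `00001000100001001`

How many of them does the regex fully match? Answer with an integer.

1. `11` → no match
2. `111` → no match
3. `00` → no match
4. `10011011` → no match
5. `100` → no match
6. `01` → no match
7. `10` → no match
8. `011` → no match
9 → no match
10 → no match
Total matched: 0

0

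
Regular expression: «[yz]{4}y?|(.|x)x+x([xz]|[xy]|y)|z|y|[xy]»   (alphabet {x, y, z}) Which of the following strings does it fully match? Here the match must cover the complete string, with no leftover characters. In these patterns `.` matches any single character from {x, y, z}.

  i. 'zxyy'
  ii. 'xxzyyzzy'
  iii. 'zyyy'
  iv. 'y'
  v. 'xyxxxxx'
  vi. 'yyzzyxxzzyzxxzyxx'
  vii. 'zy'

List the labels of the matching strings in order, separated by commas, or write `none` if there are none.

i. 'zxyy' → no match
ii. 'xxzyyzzy' → no match
iii. 'zyyy' → match
iv. 'y' → match
v. 'xyxxxxx' → no match
vi → no match
vii. 'zy' → no match

iii, iv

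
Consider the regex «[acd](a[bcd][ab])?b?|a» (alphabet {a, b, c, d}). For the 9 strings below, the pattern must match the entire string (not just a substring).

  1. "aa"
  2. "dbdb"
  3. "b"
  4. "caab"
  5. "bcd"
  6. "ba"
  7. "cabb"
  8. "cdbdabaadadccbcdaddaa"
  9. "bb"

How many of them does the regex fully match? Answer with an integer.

1 → no match
2 → no match
3 → no match
4 → no match
5 → no match
6 → no match
7 → match
8 → no match
9 → no match
Total matched: 1

1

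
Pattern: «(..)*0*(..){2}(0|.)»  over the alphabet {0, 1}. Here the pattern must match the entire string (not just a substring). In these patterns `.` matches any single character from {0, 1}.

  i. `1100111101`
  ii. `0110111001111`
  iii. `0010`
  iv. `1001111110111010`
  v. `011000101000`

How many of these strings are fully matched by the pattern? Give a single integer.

1

i → no match
ii → match
iii → no match
iv → no match
v → no match
Total matched: 1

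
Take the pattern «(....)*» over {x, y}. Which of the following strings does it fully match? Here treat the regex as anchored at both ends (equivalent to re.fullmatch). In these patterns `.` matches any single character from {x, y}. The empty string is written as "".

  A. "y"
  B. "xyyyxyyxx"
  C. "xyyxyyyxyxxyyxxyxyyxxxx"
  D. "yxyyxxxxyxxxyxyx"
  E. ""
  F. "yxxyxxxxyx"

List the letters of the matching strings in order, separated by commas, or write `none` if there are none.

A → no match
B → no match
C → no match
D → match
E → match
F → no match

D, E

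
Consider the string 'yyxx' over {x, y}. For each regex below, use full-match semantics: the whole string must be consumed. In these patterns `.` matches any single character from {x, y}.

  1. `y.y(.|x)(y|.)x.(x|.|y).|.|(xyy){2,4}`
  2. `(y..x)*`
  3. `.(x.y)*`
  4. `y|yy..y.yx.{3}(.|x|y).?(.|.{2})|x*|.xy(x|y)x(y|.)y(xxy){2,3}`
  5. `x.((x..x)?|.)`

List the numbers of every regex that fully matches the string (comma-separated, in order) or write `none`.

2

1 → no match
2 → match
3 → no match
4 → no match
5 → no match — must start with 'x'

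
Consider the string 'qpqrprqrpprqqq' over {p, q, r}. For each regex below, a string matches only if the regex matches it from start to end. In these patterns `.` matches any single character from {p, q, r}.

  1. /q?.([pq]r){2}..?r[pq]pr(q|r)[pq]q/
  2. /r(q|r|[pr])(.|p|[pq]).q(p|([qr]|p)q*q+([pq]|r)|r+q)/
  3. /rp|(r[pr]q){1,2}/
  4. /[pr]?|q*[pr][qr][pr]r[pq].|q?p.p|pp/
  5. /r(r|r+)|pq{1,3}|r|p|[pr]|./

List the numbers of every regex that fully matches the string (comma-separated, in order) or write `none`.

1

1 → match
2 → no match — must start with 'r'
3 → no match
4 → no match
5 → no match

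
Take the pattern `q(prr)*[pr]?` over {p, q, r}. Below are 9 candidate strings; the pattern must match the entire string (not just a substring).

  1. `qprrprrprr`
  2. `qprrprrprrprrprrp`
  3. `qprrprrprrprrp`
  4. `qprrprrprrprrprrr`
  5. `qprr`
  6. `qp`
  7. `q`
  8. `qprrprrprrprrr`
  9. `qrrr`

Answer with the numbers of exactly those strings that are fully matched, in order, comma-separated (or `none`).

1, 2, 3, 4, 5, 6, 7, 8

1 → match
2 → match
3 → match
4 → match
5 → match
6 → match
7 → match
8 → match
9 → no match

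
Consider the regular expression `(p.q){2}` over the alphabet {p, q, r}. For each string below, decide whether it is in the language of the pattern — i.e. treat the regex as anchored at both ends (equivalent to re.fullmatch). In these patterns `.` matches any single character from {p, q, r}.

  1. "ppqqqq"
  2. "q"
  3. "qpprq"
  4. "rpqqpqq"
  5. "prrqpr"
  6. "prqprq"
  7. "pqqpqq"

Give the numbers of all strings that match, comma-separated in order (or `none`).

1 → no match
2 → no match — must start with "p"
3 → no match — must start with "p"
4 → no match — must start with "p"
5 → no match — must end with "q"
6 → match
7 → match

6, 7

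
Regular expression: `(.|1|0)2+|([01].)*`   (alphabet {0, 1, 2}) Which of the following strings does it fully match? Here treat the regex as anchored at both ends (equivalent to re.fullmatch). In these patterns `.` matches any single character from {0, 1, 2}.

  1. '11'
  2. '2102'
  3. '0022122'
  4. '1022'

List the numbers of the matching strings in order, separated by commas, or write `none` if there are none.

1 → match
2 → no match
3 → no match
4 → no match

1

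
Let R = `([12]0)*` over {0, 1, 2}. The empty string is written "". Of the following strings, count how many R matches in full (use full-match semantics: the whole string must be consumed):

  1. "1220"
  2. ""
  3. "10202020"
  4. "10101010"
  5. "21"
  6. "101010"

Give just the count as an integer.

1 → no match
2 → match
3 → match
4 → match
5 → no match
6 → match
Total matched: 4

4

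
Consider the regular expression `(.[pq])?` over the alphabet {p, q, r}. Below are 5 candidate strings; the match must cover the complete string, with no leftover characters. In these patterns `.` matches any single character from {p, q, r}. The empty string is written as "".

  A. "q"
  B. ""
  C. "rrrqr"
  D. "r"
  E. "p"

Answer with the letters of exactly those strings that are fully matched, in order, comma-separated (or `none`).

B

A → no match
B → match
C → no match
D → no match
E → no match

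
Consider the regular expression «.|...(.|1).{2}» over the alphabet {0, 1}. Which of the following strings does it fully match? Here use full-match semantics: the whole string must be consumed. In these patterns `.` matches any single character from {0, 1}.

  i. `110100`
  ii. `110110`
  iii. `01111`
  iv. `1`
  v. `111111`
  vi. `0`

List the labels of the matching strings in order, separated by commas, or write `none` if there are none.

i → match
ii → match
iii → no match
iv → match
v → match
vi → match

i, ii, iv, v, vi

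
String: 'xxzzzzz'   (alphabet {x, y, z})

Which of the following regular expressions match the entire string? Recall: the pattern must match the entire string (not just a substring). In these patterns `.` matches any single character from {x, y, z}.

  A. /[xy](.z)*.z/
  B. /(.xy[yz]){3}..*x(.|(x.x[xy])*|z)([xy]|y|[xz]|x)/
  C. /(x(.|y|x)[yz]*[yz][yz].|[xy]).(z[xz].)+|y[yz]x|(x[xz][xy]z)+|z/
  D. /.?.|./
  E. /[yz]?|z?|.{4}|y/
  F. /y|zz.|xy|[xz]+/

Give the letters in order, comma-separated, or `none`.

A → match
B → no match
C → no match
D → no match
E → no match
F → match

A, F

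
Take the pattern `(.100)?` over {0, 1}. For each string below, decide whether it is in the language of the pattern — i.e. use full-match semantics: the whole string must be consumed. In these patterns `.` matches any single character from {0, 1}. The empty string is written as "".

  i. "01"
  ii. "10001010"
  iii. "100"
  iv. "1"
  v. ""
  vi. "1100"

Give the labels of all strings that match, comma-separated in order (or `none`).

v, vi

i → no match
ii → no match
iii → no match
iv → no match
v → match
vi → match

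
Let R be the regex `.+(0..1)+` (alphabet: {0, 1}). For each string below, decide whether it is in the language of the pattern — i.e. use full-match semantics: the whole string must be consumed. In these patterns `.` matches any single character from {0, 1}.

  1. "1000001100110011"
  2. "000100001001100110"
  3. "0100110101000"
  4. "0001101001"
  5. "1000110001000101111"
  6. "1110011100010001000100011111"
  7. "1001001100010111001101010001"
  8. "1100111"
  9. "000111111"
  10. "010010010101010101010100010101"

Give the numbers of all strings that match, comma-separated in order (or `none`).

1, 7, 8, 10

1 → match
2 → no match — must end with "1"
3 → no match — must end with "1"
4. "0001101001" → no match
5 → no match
6 → no match
7 → match
8. "1100111" → match
9. "000111111" → no match
10 → match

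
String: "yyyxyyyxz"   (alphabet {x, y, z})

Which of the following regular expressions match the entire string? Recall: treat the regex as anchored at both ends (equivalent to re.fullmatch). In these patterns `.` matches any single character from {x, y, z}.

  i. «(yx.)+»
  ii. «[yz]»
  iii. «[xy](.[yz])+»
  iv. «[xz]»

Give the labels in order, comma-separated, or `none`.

iii

i → no match — must start with "yx"
ii → no match
iii → match
iv → no match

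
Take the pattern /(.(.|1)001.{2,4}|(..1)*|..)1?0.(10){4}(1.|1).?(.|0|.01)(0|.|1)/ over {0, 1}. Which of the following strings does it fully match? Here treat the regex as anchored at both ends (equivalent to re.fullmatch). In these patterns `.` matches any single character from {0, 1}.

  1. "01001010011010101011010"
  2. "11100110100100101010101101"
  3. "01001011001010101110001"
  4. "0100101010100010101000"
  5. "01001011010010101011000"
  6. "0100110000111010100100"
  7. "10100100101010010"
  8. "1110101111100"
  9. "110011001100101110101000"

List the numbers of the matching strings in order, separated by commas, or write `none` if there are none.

1, 2

1 → match
2 → match
3 → no match
4 → no match
5 → no match
6 → no match
7 → no match
8 → no match
9 → no match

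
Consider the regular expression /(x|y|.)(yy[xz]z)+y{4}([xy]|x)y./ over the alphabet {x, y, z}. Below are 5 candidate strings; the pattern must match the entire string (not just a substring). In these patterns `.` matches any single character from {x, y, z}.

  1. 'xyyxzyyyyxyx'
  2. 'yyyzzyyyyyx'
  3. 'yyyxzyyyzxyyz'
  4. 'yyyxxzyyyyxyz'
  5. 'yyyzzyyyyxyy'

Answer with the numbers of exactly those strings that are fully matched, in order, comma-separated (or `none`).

1 → match
2 → no match
3 → no match
4 → no match
5 → match

1, 5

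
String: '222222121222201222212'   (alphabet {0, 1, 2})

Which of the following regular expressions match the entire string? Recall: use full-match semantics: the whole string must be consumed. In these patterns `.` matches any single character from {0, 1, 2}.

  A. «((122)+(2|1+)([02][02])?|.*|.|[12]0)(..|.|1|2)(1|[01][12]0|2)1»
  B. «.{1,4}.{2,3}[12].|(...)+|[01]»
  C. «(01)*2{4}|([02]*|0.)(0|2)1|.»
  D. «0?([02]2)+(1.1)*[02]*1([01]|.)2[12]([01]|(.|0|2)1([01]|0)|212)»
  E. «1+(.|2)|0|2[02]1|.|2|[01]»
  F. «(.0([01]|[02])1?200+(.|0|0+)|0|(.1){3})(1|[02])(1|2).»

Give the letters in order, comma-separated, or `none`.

A → no match — must end with '1'
B → match
C → no match
D → match
E → no match
F → no match

B, D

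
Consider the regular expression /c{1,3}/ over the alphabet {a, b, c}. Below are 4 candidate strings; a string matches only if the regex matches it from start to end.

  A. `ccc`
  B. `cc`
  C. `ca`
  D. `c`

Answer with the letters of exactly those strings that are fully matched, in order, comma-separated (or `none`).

A, B, D

A → match
B → match
C → no match — must end with `c`
D → match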